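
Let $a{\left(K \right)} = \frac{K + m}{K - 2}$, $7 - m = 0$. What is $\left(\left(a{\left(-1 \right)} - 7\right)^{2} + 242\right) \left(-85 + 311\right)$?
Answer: $72998$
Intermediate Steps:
$m = 7$ ($m = 7 - 0 = 7 + 0 = 7$)
$a{\left(K \right)} = \frac{7 + K}{-2 + K}$ ($a{\left(K \right)} = \frac{K + 7}{K - 2} = \frac{7 + K}{-2 + K}$)
$\left(\left(a{\left(-1 \right)} - 7\right)^{2} + 242\right) \left(-85 + 311\right) = \left(\left(\frac{7 - 1}{-2 - 1} - 7\right)^{2} + 242\right) \left(-85 + 311\right) = \left(\left(\frac{1}{-3} \cdot 6 - 7\right)^{2} + 242\right) 226 = \left(\left(\left(- \frac{1}{3}\right) 6 - 7\right)^{2} + 242\right) 226 = \left(\left(-2 - 7\right)^{2} + 242\right) 226 = \left(\left(-9\right)^{2} + 242\right) 226 = \left(81 + 242\right) 226 = 323 \cdot 226 = 72998$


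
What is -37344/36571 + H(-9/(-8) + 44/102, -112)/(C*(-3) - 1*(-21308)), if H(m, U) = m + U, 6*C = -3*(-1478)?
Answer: -292525121863/284856200088 ≈ -1.0269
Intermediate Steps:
C = 739 (C = (-3*(-1478))/6 = (⅙)*4434 = 739)
H(m, U) = U + m
-37344/36571 + H(-9/(-8) + 44/102, -112)/(C*(-3) - 1*(-21308)) = -37344/36571 + (-112 + (-9/(-8) + 44/102))/(739*(-3) - 1*(-21308)) = -37344*1/36571 + (-112 + (-9*(-⅛) + 44*(1/102)))/(-2217 + 21308) = -37344/36571 + (-112 + (9/8 + 22/51))/19091 = -37344/36571 + (-112 + 635/408)*(1/19091) = -37344/36571 - 45061/408*1/19091 = -37344/36571 - 45061/7789128 = -292525121863/284856200088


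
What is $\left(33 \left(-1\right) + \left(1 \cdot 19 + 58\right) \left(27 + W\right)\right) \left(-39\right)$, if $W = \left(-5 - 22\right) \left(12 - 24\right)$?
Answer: $-1052766$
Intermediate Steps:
$W = 324$ ($W = \left(-27\right) \left(-12\right) = 324$)
$\left(33 \left(-1\right) + \left(1 \cdot 19 + 58\right) \left(27 + W\right)\right) \left(-39\right) = \left(33 \left(-1\right) + \left(1 \cdot 19 + 58\right) \left(27 + 324\right)\right) \left(-39\right) = \left(-33 + \left(19 + 58\right) 351\right) \left(-39\right) = \left(-33 + 77 \cdot 351\right) \left(-39\right) = \left(-33 + 27027\right) \left(-39\right) = 26994 \left(-39\right) = -1052766$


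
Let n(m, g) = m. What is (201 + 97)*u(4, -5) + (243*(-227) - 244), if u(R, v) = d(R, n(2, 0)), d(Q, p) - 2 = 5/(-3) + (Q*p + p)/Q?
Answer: -163682/3 ≈ -54561.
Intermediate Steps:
d(Q, p) = ⅓ + (p + Q*p)/Q (d(Q, p) = 2 + (5/(-3) + (Q*p + p)/Q) = 2 + (5*(-⅓) + (p + Q*p)/Q) = 2 + (-5/3 + (p + Q*p)/Q) = ⅓ + (p + Q*p)/Q)
u(R, v) = 7/3 + 2/R (u(R, v) = ⅓ + 2 + 2/R = 7/3 + 2/R)
(201 + 97)*u(4, -5) + (243*(-227) - 244) = (201 + 97)*(7/3 + 2/4) + (243*(-227) - 244) = 298*(7/3 + 2*(¼)) + (-55161 - 244) = 298*(7/3 + ½) - 55405 = 298*(17/6) - 55405 = 2533/3 - 55405 = -163682/3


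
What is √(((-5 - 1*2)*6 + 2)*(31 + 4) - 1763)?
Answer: I*√3163 ≈ 56.241*I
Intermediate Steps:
√(((-5 - 1*2)*6 + 2)*(31 + 4) - 1763) = √(((-5 - 2)*6 + 2)*35 - 1763) = √((-7*6 + 2)*35 - 1763) = √((-42 + 2)*35 - 1763) = √(-40*35 - 1763) = √(-1400 - 1763) = √(-3163) = I*√3163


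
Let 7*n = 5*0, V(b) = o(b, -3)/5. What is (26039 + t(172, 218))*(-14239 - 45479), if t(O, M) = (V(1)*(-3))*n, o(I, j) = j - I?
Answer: -1554997002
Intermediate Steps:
V(b) = -3/5 - b/5 (V(b) = (-3 - b)/5 = (-3 - b)*(1/5) = -3/5 - b/5)
n = 0 (n = (5*0)/7 = (1/7)*0 = 0)
t(O, M) = 0 (t(O, M) = ((-3/5 - 1/5*1)*(-3))*0 = ((-3/5 - 1/5)*(-3))*0 = -4/5*(-3)*0 = (12/5)*0 = 0)
(26039 + t(172, 218))*(-14239 - 45479) = (26039 + 0)*(-14239 - 45479) = 26039*(-59718) = -1554997002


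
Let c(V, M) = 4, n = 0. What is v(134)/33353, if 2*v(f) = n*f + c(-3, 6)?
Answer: 2/33353 ≈ 5.9965e-5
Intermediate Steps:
v(f) = 2 (v(f) = (0*f + 4)/2 = (0 + 4)/2 = (½)*4 = 2)
v(134)/33353 = 2/33353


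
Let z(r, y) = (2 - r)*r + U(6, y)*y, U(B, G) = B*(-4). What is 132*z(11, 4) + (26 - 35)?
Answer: -25749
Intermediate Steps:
U(B, G) = -4*B
z(r, y) = -24*y + r*(2 - r) (z(r, y) = (2 - r)*r + (-4*6)*y = r*(2 - r) - 24*y = -24*y + r*(2 - r))
132*z(11, 4) + (26 - 35) = 132*(-1*11² - 24*4 + 2*11) + (26 - 35) = 132*(-1*121 - 96 + 22) - 9 = 132*(-121 - 96 + 22) - 9 = 132*(-195) - 9 = -25740 - 9 = -25749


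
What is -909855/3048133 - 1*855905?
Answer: -2608913185220/3048133 ≈ -8.5591e+5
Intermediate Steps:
-909855/3048133 - 1*855905 = -909855*1/3048133 - 855905 = -909855/3048133 - 855905 = -2608913185220/3048133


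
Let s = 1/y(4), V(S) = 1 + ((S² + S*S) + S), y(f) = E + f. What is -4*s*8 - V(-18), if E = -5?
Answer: -599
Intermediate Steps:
y(f) = -5 + f
V(S) = 1 + S + 2*S² (V(S) = 1 + ((S² + S²) + S) = 1 + (2*S² + S) = 1 + (S + 2*S²) = 1 + S + 2*S²)
s = -1 (s = 1/(-5 + 4) = 1/(-1) = -1)
-4*s*8 - V(-18) = -4*(-1)*8 - (1 - 18 + 2*(-18)²) = 4*8 - (1 - 18 + 2*324) = 32 - (1 - 18 + 648) = 32 - 1*631 = 32 - 631 = -599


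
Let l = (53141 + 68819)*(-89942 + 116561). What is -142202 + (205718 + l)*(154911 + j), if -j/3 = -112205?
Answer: 1595817290847706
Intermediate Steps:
j = 336615 (j = -3*(-112205) = 336615)
l = 3246453240 (l = 121960*26619 = 3246453240)
-142202 + (205718 + l)*(154911 + j) = -142202 + (205718 + 3246453240)*(154911 + 336615) = -142202 + 3246658958*491526 = -142202 + 1595817290989908 = 1595817290847706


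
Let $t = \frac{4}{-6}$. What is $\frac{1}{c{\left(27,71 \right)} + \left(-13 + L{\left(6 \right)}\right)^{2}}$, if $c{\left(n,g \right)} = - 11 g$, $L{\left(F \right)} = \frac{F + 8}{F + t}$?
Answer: $- \frac{64}{43095} \approx -0.0014851$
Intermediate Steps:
$t = - \frac{2}{3}$ ($t = 4 \left(- \frac{1}{6}\right) = - \frac{2}{3} \approx -0.66667$)
$L{\left(F \right)} = \frac{8 + F}{- \frac{2}{3} + F}$ ($L{\left(F \right)} = \frac{F + 8}{F - \frac{2}{3}} = \frac{8 + F}{- \frac{2}{3} + F}$)
$\frac{1}{c{\left(27,71 \right)} + \left(-13 + L{\left(6 \right)}\right)^{2}} = \frac{1}{\left(-11\right) 71 + \left(-13 + \frac{3 \left(8 + 6\right)}{-2 + 3 \cdot 6}\right)^{2}} = \frac{1}{-781 + \left(-13 + 3 \frac{1}{-2 + 18} \cdot 14\right)^{2}} = \frac{1}{-781 + \left(-13 + 3 \cdot \frac{1}{16} \cdot 14\right)^{2}} = \frac{1}{-781 + \left(-13 + \frac{21}{8}\right)^{2}} = \frac{1}{-781 + \left(- \frac{83}{8}\right)^{2}} = \frac{1}{-781 + \frac{6889}{64}} = \frac{1}{- \frac{43095}{64}} = - \frac{64}{43095}$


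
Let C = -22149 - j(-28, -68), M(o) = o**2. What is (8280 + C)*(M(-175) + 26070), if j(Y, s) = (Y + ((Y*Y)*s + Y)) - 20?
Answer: 2240529705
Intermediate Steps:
j(Y, s) = -20 + 2*Y + s*Y**2 (j(Y, s) = (Y + (Y**2*s + Y)) - 20 = (Y + (s*Y**2 + Y)) - 20 = (Y + (Y + s*Y**2)) - 20 = (2*Y + s*Y**2) - 20 = -20 + 2*Y + s*Y**2)
C = 31239 (C = -22149 - (-20 + 2*(-28) - 68*(-28)**2) = -22149 - (-20 - 56 - 68*784) = -22149 - (-20 - 56 - 53312) = -22149 - 1*(-53388) = -22149 + 53388 = 31239)
(8280 + C)*(M(-175) + 26070) = (8280 + 31239)*((-175)**2 + 26070) = 39519*(30625 + 26070) = 39519*56695 = 2240529705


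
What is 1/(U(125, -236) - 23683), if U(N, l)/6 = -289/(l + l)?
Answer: -236/5588321 ≈ -4.2231e-5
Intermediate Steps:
U(N, l) = -867/l (U(N, l) = 6*(-289/(l + l)) = 6*(-289*1/(2*l)) = 6*(-289/(2*l)) = -867/l)
1/(U(125, -236) - 23683) = 1/(-867/(-236) - 23683) = 1/(-867*(-1/236) - 23683) = 1/(867/236 - 23683) = 1/(-5588321/236) = -236/5588321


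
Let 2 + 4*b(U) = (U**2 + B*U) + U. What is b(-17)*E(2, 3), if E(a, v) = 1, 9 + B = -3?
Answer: 237/2 ≈ 118.50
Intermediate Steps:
B = -12 (B = -9 - 3 = -12)
b(U) = -1/2 - 11*U/4 + U**2/4 (b(U) = -1/2 + ((U**2 - 12*U) + U)/4 = -1/2 + (U**2 - 11*U)/4 = -1/2 + (-11*U/4 + U**2/4) = -1/2 - 11*U/4 + U**2/4)
b(-17)*E(2, 3) = (-1/2 - 11/4*(-17) + (1/4)*(-17)**2)*1 = (-1/2 + 187/4 + (1/4)*289)*1 = (-1/2 + 187/4 + 289/4)*1 = (237/2)*1 = 237/2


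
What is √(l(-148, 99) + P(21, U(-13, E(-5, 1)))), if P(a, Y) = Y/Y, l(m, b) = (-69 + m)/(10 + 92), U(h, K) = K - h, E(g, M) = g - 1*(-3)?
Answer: I*√11730/102 ≈ 1.0618*I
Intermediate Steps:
E(g, M) = 3 + g (E(g, M) = g + 3 = 3 + g)
l(m, b) = -23/34 + m/102 (l(m, b) = (-69 + m)/102 = (-69 + m)*(1/102) = -23/34 + m/102)
P(a, Y) = 1
√(l(-148, 99) + P(21, U(-13, E(-5, 1)))) = √((-23/34 + (1/102)*(-148)) + 1) = √((-23/34 - 74/51) + 1) = √(-217/102 + 1) = √(-115/102) = I*√11730/102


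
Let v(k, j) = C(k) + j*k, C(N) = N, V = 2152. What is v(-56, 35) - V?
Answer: -4168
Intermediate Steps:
v(k, j) = k + j*k
v(-56, 35) - V = -56*(1 + 35) - 1*2152 = -56*36 - 2152 = -2016 - 2152 = -4168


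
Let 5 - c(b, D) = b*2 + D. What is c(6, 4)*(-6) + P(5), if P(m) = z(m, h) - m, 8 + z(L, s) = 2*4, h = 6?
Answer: 61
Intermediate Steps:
z(L, s) = 0 (z(L, s) = -8 + 2*4 = -8 + 8 = 0)
c(b, D) = 5 - D - 2*b (c(b, D) = 5 - (b*2 + D) = 5 - (2*b + D) = 5 - (D + 2*b) = 5 + (-D - 2*b) = 5 - D - 2*b)
P(m) = -m (P(m) = 0 - m = -m)
c(6, 4)*(-6) + P(5) = (5 - 1*4 - 2*6)*(-6) - 1*5 = (5 - 4 - 12)*(-6) - 5 = -11*(-6) - 5 = 66 - 5 = 61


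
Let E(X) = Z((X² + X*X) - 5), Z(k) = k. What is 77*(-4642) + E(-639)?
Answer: 459203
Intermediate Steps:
E(X) = -5 + 2*X² (E(X) = (X² + X*X) - 5 = (X² + X²) - 5 = 2*X² - 5 = -5 + 2*X²)
77*(-4642) + E(-639) = 77*(-4642) + (-5 + 2*(-639)²) = -357434 + (-5 + 2*408321) = -357434 + (-5 + 816642) = -357434 + 816637 = 459203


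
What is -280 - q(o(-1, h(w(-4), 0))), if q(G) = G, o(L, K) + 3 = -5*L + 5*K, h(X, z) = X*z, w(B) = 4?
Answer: -282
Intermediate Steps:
o(L, K) = -3 - 5*L + 5*K (o(L, K) = -3 + (-5*L + 5*K) = -3 - 5*L + 5*K)
-280 - q(o(-1, h(w(-4), 0))) = -280 - (-3 - 5*(-1) + 5*(4*0)) = -280 - (-3 + 5 + 5*0) = -280 - (-3 + 5 + 0) = -280 - 1*2 = -280 - 2 = -282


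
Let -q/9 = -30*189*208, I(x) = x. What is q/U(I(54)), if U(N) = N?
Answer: 196560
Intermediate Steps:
q = 10614240 (q = -9*(-30*189)*208 = -(-51030)*208 = -9*(-1179360) = 10614240)
q/U(I(54)) = 10614240/54 = 10614240*(1/54) = 196560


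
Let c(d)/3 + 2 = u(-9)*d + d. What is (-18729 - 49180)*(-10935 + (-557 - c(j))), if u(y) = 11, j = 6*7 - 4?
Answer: 872902286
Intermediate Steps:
j = 38 (j = 42 - 4 = 38)
c(d) = -6 + 36*d (c(d) = -6 + 3*(11*d + d) = -6 + 3*(12*d) = -6 + 36*d)
(-18729 - 49180)*(-10935 + (-557 - c(j))) = (-18729 - 49180)*(-10935 + (-557 - (-6 + 36*38))) = -67909*(-10935 + (-557 - (-6 + 1368))) = -67909*(-10935 + (-557 - 1*1362)) = -67909*(-10935 + (-557 - 1362)) = -67909*(-10935 - 1919) = -67909*(-12854) = 872902286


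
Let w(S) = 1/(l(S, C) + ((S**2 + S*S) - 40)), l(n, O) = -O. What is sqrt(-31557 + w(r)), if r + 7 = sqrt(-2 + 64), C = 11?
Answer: sqrt(5396246 - 883596*sqrt(62))/sqrt(-171 + 28*sqrt(62)) ≈ 177.64*I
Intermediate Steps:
r = -7 + sqrt(62) (r = -7 + sqrt(-2 + 64) = -7 + sqrt(62) ≈ 0.87401)
w(S) = 1/(-51 + 2*S**2) (w(S) = 1/(-1*11 + ((S**2 + S*S) - 40)) = 1/(-11 + ((S**2 + S**2) - 40)) = 1/(-11 + (2*S**2 - 40)) = 1/(-11 + (-40 + 2*S**2)) = 1/(-51 + 2*S**2))
sqrt(-31557 + w(r)) = sqrt(-31557 + 1/(-51 + 2*(-7 + sqrt(62))**2))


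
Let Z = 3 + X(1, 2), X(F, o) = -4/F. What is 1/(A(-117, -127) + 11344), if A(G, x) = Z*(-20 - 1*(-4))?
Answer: 1/11360 ≈ 8.8028e-5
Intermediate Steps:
Z = -1 (Z = 3 - 4/1 = 3 - 4*1 = 3 - 4 = -1)
A(G, x) = 16 (A(G, x) = -(-20 - 1*(-4)) = -(-20 + 4) = -1*(-16) = 16)
1/(A(-117, -127) + 11344) = 1/(16 + 11344) = 1/11360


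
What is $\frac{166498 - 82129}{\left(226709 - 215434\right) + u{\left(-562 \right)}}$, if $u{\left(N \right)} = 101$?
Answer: $\frac{28123}{3792} \approx 7.4164$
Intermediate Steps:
$\frac{166498 - 82129}{\left(226709 - 215434\right) + u{\left(-562 \right)}} = \frac{166498 - 82129}{\left(226709 - 215434\right) + 101} = \frac{84369}{11275 + 101} = \frac{84369}{11376} = 84369 \cdot \frac{1}{11376} = \frac{28123}{3792}$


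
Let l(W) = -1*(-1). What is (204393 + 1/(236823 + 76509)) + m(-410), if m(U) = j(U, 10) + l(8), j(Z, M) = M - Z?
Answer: 64174780249/313332 ≈ 2.0481e+5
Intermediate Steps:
l(W) = 1
m(U) = 11 - U (m(U) = (10 - U) + 1 = 11 - U)
(204393 + 1/(236823 + 76509)) + m(-410) = (204393 + 1/(236823 + 76509)) + (11 - 1*(-410)) = (204393 + 1/313332) + (11 + 410) = (204393 + 1/313332) + 421 = 64042867477/313332 + 421 = 64174780249/313332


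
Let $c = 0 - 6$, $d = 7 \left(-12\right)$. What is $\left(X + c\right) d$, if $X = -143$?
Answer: $12516$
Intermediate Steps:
$d = -84$
$c = -6$ ($c = 0 - 6 = -6$)
$\left(X + c\right) d = \left(-143 - 6\right) \left(-84\right) = \left(-149\right) \left(-84\right) = 12516$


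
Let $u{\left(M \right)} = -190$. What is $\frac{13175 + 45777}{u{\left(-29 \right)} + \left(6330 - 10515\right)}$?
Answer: $- \frac{58952}{4375} \approx -13.475$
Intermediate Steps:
$\frac{13175 + 45777}{u{\left(-29 \right)} + \left(6330 - 10515\right)} = \frac{13175 + 45777}{-190 + \left(6330 - 10515\right)} = \frac{58952}{-190 + \left(6330 - 10515\right)} = \frac{58952}{-190 - 4185} = \frac{58952}{-4375} = 58952 \left(- \frac{1}{4375}\right) = - \frac{58952}{4375}$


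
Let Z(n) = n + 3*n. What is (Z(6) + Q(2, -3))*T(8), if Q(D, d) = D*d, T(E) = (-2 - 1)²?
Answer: 162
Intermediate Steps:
T(E) = 9 (T(E) = (-3)² = 9)
Z(n) = 4*n
(Z(6) + Q(2, -3))*T(8) = (4*6 + 2*(-3))*9 = (24 - 6)*9 = 18*9 = 162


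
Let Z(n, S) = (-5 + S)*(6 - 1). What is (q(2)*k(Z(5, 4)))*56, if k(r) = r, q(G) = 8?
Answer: -2240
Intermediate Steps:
Z(n, S) = -25 + 5*S (Z(n, S) = (-5 + S)*5 = -25 + 5*S)
(q(2)*k(Z(5, 4)))*56 = (8*(-25 + 5*4))*56 = (8*(-25 + 20))*56 = (8*(-5))*56 = -40*56 = -2240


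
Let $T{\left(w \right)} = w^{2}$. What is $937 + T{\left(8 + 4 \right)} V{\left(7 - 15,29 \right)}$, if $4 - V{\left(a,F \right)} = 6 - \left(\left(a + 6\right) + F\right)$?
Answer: $4537$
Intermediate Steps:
$V{\left(a,F \right)} = 4 + F + a$ ($V{\left(a,F \right)} = 4 - \left(6 - \left(\left(a + 6\right) + F\right)\right) = 4 - \left(6 - \left(\left(6 + a\right) + F\right)\right) = 4 - \left(6 - \left(6 + F + a\right)\right) = 4 - \left(- F - a\right) = 4 + \left(F + a\right) = 4 + F + a$)
$937 + T{\left(8 + 4 \right)} V{\left(7 - 15,29 \right)} = 937 + \left(8 + 4\right)^{2} \left(4 + 29 + \left(7 - 15\right)\right) = 937 + 12^{2} \left(4 + 29 + \left(7 - 15\right)\right) = 937 + 144 \left(4 + 29 - 8\right) = 937 + 144 \cdot 25 = 937 + 3600 = 4537$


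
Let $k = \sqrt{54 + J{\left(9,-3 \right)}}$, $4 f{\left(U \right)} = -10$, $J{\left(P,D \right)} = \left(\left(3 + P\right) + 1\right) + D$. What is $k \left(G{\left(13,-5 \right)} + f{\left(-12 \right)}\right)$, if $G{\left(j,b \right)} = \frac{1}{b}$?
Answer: $- \frac{108}{5} \approx -21.6$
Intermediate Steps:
$J{\left(P,D \right)} = 4 + D + P$ ($J{\left(P,D \right)} = \left(4 + P\right) + D = 4 + D + P$)
$f{\left(U \right)} = - \frac{5}{2}$ ($f{\left(U \right)} = \frac{1}{4} \left(-10\right) = - \frac{5}{2}$)
$k = 8$ ($k = \sqrt{54 + \left(4 - 3 + 9\right)} = \sqrt{54 + 10} = \sqrt{64} = 8$)
$k \left(G{\left(13,-5 \right)} + f{\left(-12 \right)}\right) = 8 \left(\frac{1}{-5} - \frac{5}{2}\right) = 8 \left(- \frac{1}{5} - \frac{5}{2}\right) = 8 \left(- \frac{27}{10}\right) = - \frac{108}{5}$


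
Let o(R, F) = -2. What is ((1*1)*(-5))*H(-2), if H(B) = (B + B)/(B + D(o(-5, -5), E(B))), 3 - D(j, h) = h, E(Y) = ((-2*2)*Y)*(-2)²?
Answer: -20/31 ≈ -0.64516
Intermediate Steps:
E(Y) = -16*Y (E(Y) = -4*Y*4 = -16*Y)
D(j, h) = 3 - h
H(B) = 2*B/(3 + 17*B) (H(B) = (B + B)/(B + (3 - (-16)*B)) = (2*B)/(B + (3 + 16*B)) = (2*B)/(3 + 17*B) = 2*B/(3 + 17*B))
((1*1)*(-5))*H(-2) = ((1*1)*(-5))*(2*(-2)/(3 + 17*(-2))) = (1*(-5))*(2*(-2)/(3 - 34)) = -10*(-2)/(-31) = -10*(-2)*(-1)/31 = -5*4/31 = -20/31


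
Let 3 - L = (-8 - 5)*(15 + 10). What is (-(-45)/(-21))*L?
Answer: -4920/7 ≈ -702.86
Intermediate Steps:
L = 328 (L = 3 - (-8 - 5)*(15 + 10) = 3 - (-13)*25 = 3 - 1*(-325) = 3 + 325 = 328)
(-(-45)/(-21))*L = -(-45)/(-21)*328 = -(-45)*(-1)/21*328 = -45*1/21*328 = -15/7*328 = -4920/7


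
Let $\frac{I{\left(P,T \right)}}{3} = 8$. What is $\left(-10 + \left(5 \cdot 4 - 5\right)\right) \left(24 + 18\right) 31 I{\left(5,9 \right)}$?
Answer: $156240$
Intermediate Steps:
$I{\left(P,T \right)} = 24$ ($I{\left(P,T \right)} = 3 \cdot 8 = 24$)
$\left(-10 + \left(5 \cdot 4 - 5\right)\right) \left(24 + 18\right) 31 I{\left(5,9 \right)} = \left(-10 + \left(5 \cdot 4 - 5\right)\right) \left(24 + 18\right) 31 \cdot 24 = \left(-10 + \left(20 - 5\right)\right) 42 \cdot 31 \cdot 24 = \left(-10 + 15\right) 42 \cdot 31 \cdot 24 = 5 \cdot 42 \cdot 31 \cdot 24 = 210 \cdot 31 \cdot 24 = 6510 \cdot 24 = 156240$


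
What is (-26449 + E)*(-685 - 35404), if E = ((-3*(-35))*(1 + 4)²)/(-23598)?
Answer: 7508269859101/7866 ≈ 9.5452e+8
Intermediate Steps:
E = -875/7866 (E = (105*5²)*(-1/23598) = (105*25)*(-1/23598) = 2625*(-1/23598) = -875/7866 ≈ -0.11124)
(-26449 + E)*(-685 - 35404) = (-26449 - 875/7866)*(-685 - 35404) = -208048709/7866*(-36089) = 7508269859101/7866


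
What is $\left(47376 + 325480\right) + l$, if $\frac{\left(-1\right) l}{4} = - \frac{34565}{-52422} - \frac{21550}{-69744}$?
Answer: $\frac{28399835525141}{76169166} \approx 3.7285 \cdot 10^{5}$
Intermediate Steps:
$l = - \frac{295032955}{76169166}$ ($l = - 4 \left(- \frac{34565}{-52422} - \frac{21550}{-69744}\right) = - 4 \left(\left(-34565\right) \left(- \frac{1}{52422}\right) - - \frac{10775}{34872}\right) = - 4 \left(\frac{34565}{52422} + \frac{10775}{34872}\right) = \left(-4\right) \frac{295032955}{304676664} = - \frac{295032955}{76169166} \approx -3.8734$)
$\left(47376 + 325480\right) + l = \left(47376 + 325480\right) - \frac{295032955}{76169166} = 372856 - \frac{295032955}{76169166} = \frac{28399835525141}{76169166}$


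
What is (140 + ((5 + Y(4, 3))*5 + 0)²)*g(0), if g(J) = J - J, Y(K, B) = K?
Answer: 0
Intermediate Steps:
g(J) = 0
(140 + ((5 + Y(4, 3))*5 + 0)²)*g(0) = (140 + ((5 + 4)*5 + 0)²)*0 = (140 + (9*5 + 0)²)*0 = (140 + (45 + 0)²)*0 = (140 + 45²)*0 = (140 + 2025)*0 = 2165*0 = 0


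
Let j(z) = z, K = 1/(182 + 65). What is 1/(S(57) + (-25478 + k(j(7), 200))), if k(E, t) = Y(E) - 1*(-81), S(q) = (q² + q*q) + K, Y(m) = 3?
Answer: -247/4667311 ≈ -5.2921e-5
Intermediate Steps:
K = 1/247 ≈ 0.0040486
S(q) = 1/247 + 2*q² (S(q) = (q² + q*q) + 1/247 = (q² + q²) + 1/247 = 2*q² + 1/247 = 1/247 + 2*q²)
k(E, t) = 84 (k(E, t) = 3 - 1*(-81) = 3 + 81 = 84)
1/(S(57) + (-25478 + k(j(7), 200))) = 1/((1/247 + 2*57²) + (-25478 + 84)) = 1/((1/247 + 2*3249) - 25394) = 1/((1/247 + 6498) - 25394) = 1/(1605007/247 - 25394) = 1/(-4667311/247) = -247/4667311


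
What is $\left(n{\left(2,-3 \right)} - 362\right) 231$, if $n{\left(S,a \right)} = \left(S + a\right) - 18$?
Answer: $-88011$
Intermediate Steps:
$n{\left(S,a \right)} = -18 + S + a$
$\left(n{\left(2,-3 \right)} - 362\right) 231 = \left(\left(-18 + 2 - 3\right) - 362\right) 231 = \left(-19 - 362\right) 231 = \left(-381\right) 231 = -88011$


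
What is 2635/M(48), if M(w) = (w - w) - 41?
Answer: -2635/41 ≈ -64.268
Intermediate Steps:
M(w) = -41 (M(w) = 0 - 41 = -41)
2635/M(48) = 2635/(-41) = 2635*(-1/41) = -2635/41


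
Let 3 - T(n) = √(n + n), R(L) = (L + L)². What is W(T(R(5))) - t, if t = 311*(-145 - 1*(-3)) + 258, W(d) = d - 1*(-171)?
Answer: 44078 - 10*√2 ≈ 44064.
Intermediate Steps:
R(L) = 4*L² (R(L) = (2*L)² = 4*L²)
T(n) = 3 - √2*√n (T(n) = 3 - √(n + n) = 3 - √(2*n) = 3 - √2*√n)
W(d) = 171 + d (W(d) = d + 171 = 171 + d)
t = -43904 (t = 311*(-145 + 3) + 258 = 311*(-142) + 258 = -44162 + 258 = -43904)
W(T(R(5))) - t = (171 + (3 - √2*√(4*5²))) - 1*(-43904) = (171 + (3 - √2*√(4*25))) + 43904 = (171 + (3 - √2*√100)) + 43904 = (171 + (3 - 1*√2*10)) + 43904 = (171 + (3 - 10*√2)) + 43904 = (174 - 10*√2) + 43904 = 44078 - 10*√2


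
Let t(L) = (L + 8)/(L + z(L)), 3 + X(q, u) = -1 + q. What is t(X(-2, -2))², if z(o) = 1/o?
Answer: 144/1369 ≈ 0.10519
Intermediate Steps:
X(q, u) = -4 + q (X(q, u) = -3 + (-1 + q) = -4 + q)
t(L) = (8 + L)/(L + 1/L) (t(L) = (L + 8)/(L + 1/L) = (8 + L)/(L + 1/L))
t(X(-2, -2))² = ((-4 - 2)*(8 + (-4 - 2))/(1 + (-4 - 2)²))² = (-6*(8 - 6)/(1 + (-6)²))² = (-6*2/(1 + 36))² = (-6*2/37)² = (-6*1/37*2)² = (-12/37)² = 144/1369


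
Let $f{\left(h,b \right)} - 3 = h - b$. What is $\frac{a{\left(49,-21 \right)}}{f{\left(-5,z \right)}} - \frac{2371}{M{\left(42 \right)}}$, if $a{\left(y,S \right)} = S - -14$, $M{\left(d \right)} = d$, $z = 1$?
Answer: $- \frac{2273}{42} \approx -54.119$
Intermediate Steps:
$a{\left(y,S \right)} = 14 + S$ ($a{\left(y,S \right)} = S + 14 = 14 + S$)
$f{\left(h,b \right)} = 3 + h - b$ ($f{\left(h,b \right)} = 3 - \left(b - h\right) = 3 + h - b$)
$\frac{a{\left(49,-21 \right)}}{f{\left(-5,z \right)}} - \frac{2371}{M{\left(42 \right)}} = \frac{14 - 21}{3 - 5 - 1} - \frac{2371}{42} = - \frac{7}{3 - 5 - 1} - \frac{2371}{42} = - \frac{7}{-3} - \frac{2371}{42} = \left(-7\right) \left(- \frac{1}{3}\right) - \frac{2371}{42} = \frac{7}{3} - \frac{2371}{42} = - \frac{2273}{42}$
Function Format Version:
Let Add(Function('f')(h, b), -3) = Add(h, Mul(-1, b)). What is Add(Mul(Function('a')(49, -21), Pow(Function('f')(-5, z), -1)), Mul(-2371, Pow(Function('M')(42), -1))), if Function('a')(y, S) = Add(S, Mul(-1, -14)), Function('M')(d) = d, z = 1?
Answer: Rational(-2273, 42) ≈ -54.119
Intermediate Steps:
Function('a')(y, S) = Add(14, S) (Function('a')(y, S) = Add(S, 14) = Add(14, S))
Function('f')(h, b) = Add(3, h, Mul(-1, b)) (Function('f')(h, b) = Add(3, Add(h, Mul(-1, b))) = Add(3, h, Mul(-1, b)))
Add(Mul(Function('a')(49, -21), Pow(Function('f')(-5, z), -1)), Mul(-2371, Pow(Function('M')(42), -1))) = Add(Mul(Add(14, -21), Pow(Add(3, -5, Mul(-1, 1)), -1)), Mul(-2371, Pow(42, -1))) = Add(Mul(-7, Pow(Add(3, -5, -1), -1)), Mul(-2371, Rational(1, 42))) = Add(Mul(-7, Pow(-3, -1)), Rational(-2371, 42)) = Add(Mul(-7, Rational(-1, 3)), Rational(-2371, 42)) = Add(Rational(7, 3), Rational(-2371, 42)) = Rational(-2273, 42)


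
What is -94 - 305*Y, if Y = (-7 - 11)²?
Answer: -98914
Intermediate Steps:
Y = 324 (Y = (-18)² = 324)
-94 - 305*Y = -94 - 305*324 = -94 - 98820 = -98914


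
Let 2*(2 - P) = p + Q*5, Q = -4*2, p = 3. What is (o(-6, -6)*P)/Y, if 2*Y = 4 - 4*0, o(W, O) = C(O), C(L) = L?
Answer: -123/2 ≈ -61.500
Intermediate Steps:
o(W, O) = O
Q = -8
P = 41/2 (P = 2 - (3 - 8*5)/2 = 2 - (3 - 40)/2 = 2 - 1/2*(-37) = 2 + 37/2 = 41/2 ≈ 20.500)
Y = 2 (Y = (4 - 4*0)/2 = (4 + 0)/2 = (1/2)*4 = 2)
(o(-6, -6)*P)/Y = -6*41/2/2 = -123*1/2 = -123/2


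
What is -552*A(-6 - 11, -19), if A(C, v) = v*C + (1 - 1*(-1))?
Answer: -179400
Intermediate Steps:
A(C, v) = 2 + C*v (A(C, v) = C*v + (1 + 1) = C*v + 2 = 2 + C*v)
-552*A(-6 - 11, -19) = -552*(2 + (-6 - 11)*(-19)) = -552*(2 - 17*(-19)) = -552*(2 + 323) = -552*325 = -179400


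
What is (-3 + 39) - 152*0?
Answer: 36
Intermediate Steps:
(-3 + 39) - 152*0 = 36 + 0 = 36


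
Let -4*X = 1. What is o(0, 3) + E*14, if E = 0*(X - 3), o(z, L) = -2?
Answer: -2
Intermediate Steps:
X = -¼ (X = -¼*1 = -¼ ≈ -0.25000)
E = 0 (E = 0*(-¼ - 3) = 0*(-13/4) = 0)
o(0, 3) + E*14 = -2 + 0*14 = -2 + 0 = -2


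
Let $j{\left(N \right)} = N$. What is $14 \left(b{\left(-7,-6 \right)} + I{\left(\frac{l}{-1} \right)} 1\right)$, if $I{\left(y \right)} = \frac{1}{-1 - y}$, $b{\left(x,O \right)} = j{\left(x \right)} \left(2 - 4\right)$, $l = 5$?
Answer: $\frac{399}{2} \approx 199.5$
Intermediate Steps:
$b{\left(x,O \right)} = - 2 x$ ($b{\left(x,O \right)} = x \left(2 - 4\right) = x \left(-2\right) = - 2 x$)
$14 \left(b{\left(-7,-6 \right)} + I{\left(\frac{l}{-1} \right)} 1\right) = 14 \left(\left(-2\right) \left(-7\right) + - \frac{1}{1 + \frac{5}{-1}} \cdot 1\right) = 14 \left(14 + - \frac{1}{1 + 5 \left(-1\right)} 1\right) = 14 \left(14 + - \frac{1}{1 - 5} \cdot 1\right) = 14 \left(14 + - \frac{1}{-4} \cdot 1\right) = 14 \left(14 + \left(-1\right) \left(- \frac{1}{4}\right) 1\right) = 14 \left(14 + \frac{1}{4} \cdot 1\right) = 14 \left(14 + \frac{1}{4}\right) = 14 \cdot \frac{57}{4} = \frac{399}{2}$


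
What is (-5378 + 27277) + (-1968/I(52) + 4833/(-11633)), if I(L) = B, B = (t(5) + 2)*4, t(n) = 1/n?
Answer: 2773591394/127963 ≈ 21675.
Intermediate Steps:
B = 44/5 (B = (1/5 + 2)*4 = (⅕ + 2)*4 = (11/5)*4 = 44/5 ≈ 8.8000)
I(L) = 44/5
(-5378 + 27277) + (-1968/I(52) + 4833/(-11633)) = (-5378 + 27277) + (-1968/44/5 + 4833/(-11633)) = 21899 + (-1968*5/44 + 4833*(-1/11633)) = 21899 + (-2460/11 - 4833/11633) = 21899 - 28670343/127963 = 2773591394/127963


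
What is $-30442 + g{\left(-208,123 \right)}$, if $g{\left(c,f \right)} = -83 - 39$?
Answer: $-30564$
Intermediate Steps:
$g{\left(c,f \right)} = -122$ ($g{\left(c,f \right)} = -83 - 39 = -122$)
$-30442 + g{\left(-208,123 \right)} = -30442 - 122 = -30564$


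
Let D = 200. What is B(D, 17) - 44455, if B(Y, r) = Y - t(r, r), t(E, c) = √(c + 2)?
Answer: -44255 - √19 ≈ -44259.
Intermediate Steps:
t(E, c) = √(2 + c)
B(Y, r) = Y - √(2 + r)
B(D, 17) - 44455 = (200 - √(2 + 17)) - 44455 = (200 - √19) - 44455 = -44255 - √19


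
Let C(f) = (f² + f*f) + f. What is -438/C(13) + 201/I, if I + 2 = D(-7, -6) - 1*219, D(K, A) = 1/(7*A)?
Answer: -2343032/1086111 ≈ -2.1573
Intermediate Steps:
D(K, A) = 1/(7*A)
I = -9283/42 (I = -2 + ((⅐)/(-6) - 1*219) = -2 + ((⅐)*(-⅙) - 219) = -2 + (-1/42 - 219) = -2 - 9199/42 = -9283/42 ≈ -221.02)
C(f) = f + 2*f² (C(f) = (f² + f²) + f = 2*f² + f = f + 2*f²)
-438/C(13) + 201/I = -438*1/(13*(1 + 2*13)) + 201/(-9283/42) = -438*1/(13*(1 + 26)) + 201*(-42/9283) = -438/(13*27) - 8442/9283 = -438/351 - 8442/9283 = -438*1/351 - 8442/9283 = -146/117 - 8442/9283 = -2343032/1086111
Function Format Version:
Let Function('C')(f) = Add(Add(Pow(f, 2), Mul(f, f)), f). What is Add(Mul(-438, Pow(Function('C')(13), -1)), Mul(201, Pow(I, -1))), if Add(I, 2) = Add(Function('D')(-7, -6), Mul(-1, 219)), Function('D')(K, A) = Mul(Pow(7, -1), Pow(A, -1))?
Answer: Rational(-2343032, 1086111) ≈ -2.1573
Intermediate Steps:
Function('D')(K, A) = Mul(Rational(1, 7), Pow(A, -1))
I = Rational(-9283, 42) (I = Add(-2, Add(Mul(Rational(1, 7), Pow(-6, -1)), Mul(-1, 219))) = Add(-2, Add(Mul(Rational(1, 7), Rational(-1, 6)), -219)) = Add(-2, Add(Rational(-1, 42), -219)) = Add(-2, Rational(-9199, 42)) = Rational(-9283, 42) ≈ -221.02)
Function('C')(f) = Add(f, Mul(2, Pow(f, 2))) (Function('C')(f) = Add(Add(Pow(f, 2), Pow(f, 2)), f) = Add(Mul(2, Pow(f, 2)), f) = Add(f, Mul(2, Pow(f, 2))))
Add(Mul(-438, Pow(Function('C')(13), -1)), Mul(201, Pow(I, -1))) = Add(Mul(-438, Pow(Mul(13, Add(1, Mul(2, 13))), -1)), Mul(201, Pow(Rational(-9283, 42), -1))) = Add(Mul(-438, Pow(Mul(13, Add(1, 26)), -1)), Mul(201, Rational(-42, 9283))) = Add(Mul(-438, Pow(Mul(13, 27), -1)), Rational(-8442, 9283)) = Add(Mul(-438, Pow(351, -1)), Rational(-8442, 9283)) = Add(Mul(-438, Rational(1, 351)), Rational(-8442, 9283)) = Add(Rational(-146, 117), Rational(-8442, 9283)) = Rational(-2343032, 1086111)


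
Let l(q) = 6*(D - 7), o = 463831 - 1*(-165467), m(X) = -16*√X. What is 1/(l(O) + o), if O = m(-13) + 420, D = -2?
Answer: 1/629244 ≈ 1.5892e-6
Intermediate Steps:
o = 629298 (o = 463831 + 165467 = 629298)
O = 420 - 16*I*√13 (O = -16*I*√13 + 420 = 420 - 16*I*√13 ≈ 420.0 - 57.689*I)
l(q) = -54 (l(q) = 6*(-2 - 7) = 6*(-9) = -54)
1/(l(O) + o) = 1/(-54 + 629298) = 1/629244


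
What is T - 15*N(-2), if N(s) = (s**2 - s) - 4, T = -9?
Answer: -39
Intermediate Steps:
N(s) = -4 + s**2 - s
T - 15*N(-2) = -9 - 15*(-4 + (-2)**2 - 1*(-2)) = -9 - 15*(-4 + 4 + 2) = -9 - 15*2 = -9 - 30 = -39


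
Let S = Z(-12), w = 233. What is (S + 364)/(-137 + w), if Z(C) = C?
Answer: 11/3 ≈ 3.6667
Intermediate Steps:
S = -12
(S + 364)/(-137 + w) = (-12 + 364)/(-137 + 233) = 352/96 = 352*(1/96) = 11/3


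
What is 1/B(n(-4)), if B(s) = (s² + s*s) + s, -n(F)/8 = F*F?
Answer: 1/32640 ≈ 3.0637e-5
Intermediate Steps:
n(F) = -8*F² (n(F) = -8*F*F = -8*F²)
B(s) = s + 2*s² (B(s) = (s² + s²) + s = 2*s² + s = s + 2*s²)
1/B(n(-4)) = 1/((-8*(-4)²)*(1 + 2*(-8*(-4)²))) = 1/((-8*16)*(1 + 2*(-8*16))) = 1/(-128*(1 + 2*(-128))) = 1/(-128*(1 - 256)) = 1/(-128*(-255)) = 1/32640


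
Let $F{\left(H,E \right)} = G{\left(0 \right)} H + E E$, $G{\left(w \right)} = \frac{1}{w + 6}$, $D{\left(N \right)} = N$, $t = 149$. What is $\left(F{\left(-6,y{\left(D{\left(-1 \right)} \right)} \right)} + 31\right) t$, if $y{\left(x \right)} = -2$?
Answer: $5066$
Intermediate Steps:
$G{\left(w \right)} = \frac{1}{6 + w}$
$F{\left(H,E \right)} = E^{2} + \frac{H}{6}$ ($F{\left(H,E \right)} = \frac{H}{6 + 0} + E E = \frac{H}{6} + E^{2} = E^{2} + \frac{H}{6}$)
$\left(F{\left(-6,y{\left(D{\left(-1 \right)} \right)} \right)} + 31\right) t = \left(\left(\left(-2\right)^{2} + \frac{1}{6} \left(-6\right)\right) + 31\right) 149 = \left(\left(4 - 1\right) + 31\right) 149 = \left(3 + 31\right) 149 = 34 \cdot 149 = 5066$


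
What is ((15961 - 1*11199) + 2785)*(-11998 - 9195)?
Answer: -159943571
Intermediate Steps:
((15961 - 1*11199) + 2785)*(-11998 - 9195) = ((15961 - 11199) + 2785)*(-21193) = (4762 + 2785)*(-21193) = 7547*(-21193) = -159943571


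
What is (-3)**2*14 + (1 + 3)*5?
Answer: 146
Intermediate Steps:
(-3)**2*14 + (1 + 3)*5 = 9*14 + 4*5 = 126 + 20 = 146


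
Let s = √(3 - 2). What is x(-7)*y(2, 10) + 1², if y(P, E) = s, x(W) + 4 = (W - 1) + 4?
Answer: -7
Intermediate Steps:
x(W) = -1 + W (x(W) = -4 + ((W - 1) + 4) = -4 + ((-1 + W) + 4) = -4 + (3 + W) = -1 + W)
s = 1 (s = √1 = 1)
y(P, E) = 1
x(-7)*y(2, 10) + 1² = (-1 - 7)*1 + 1² = -8*1 + 1 = -8 + 1 = -7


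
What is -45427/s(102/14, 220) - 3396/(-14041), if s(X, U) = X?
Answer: -4464710353/716091 ≈ -6234.8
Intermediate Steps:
-45427/s(102/14, 220) - 3396/(-14041) = -45427/(102/14) - 3396/(-14041) = -45427/(102*(1/14)) - 3396*(-1/14041) = -45427/51/7 + 3396/14041 = -45427*7/51 + 3396/14041 = -317989/51 + 3396/14041 = -4464710353/716091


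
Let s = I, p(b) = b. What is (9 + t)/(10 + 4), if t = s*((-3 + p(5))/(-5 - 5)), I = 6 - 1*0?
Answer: 39/70 ≈ 0.55714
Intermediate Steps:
I = 6 (I = 6 + 0 = 6)
s = 6
t = -6/5 (t = 6*((-3 + 5)/(-5 - 5)) = 6*(2/(-10)) = 6*(2*(-⅒)) = 6*(-⅕) = -6/5 ≈ -1.2000)
(9 + t)/(10 + 4) = (9 - 6/5)/(10 + 4) = (39/5)/14 = (39/5)*(1/14) = 39/70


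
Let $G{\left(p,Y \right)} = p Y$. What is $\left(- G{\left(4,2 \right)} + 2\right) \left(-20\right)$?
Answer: $120$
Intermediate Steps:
$G{\left(p,Y \right)} = Y p$
$\left(- G{\left(4,2 \right)} + 2\right) \left(-20\right) = \left(- 2 \cdot 4 + 2\right) \left(-20\right) = \left(\left(-1\right) 8 + 2\right) \left(-20\right) = \left(-8 + 2\right) \left(-20\right) = \left(-6\right) \left(-20\right) = 120$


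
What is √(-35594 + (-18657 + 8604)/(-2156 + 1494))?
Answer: 5*I*√623688074/662 ≈ 188.62*I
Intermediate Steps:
√(-35594 + (-18657 + 8604)/(-2156 + 1494)) = √(-35594 - 10053/(-662)) = √(-35594 - 10053*(-1/662)) = √(-35594 + 10053/662) = √(-23553175/662) = 5*I*√623688074/662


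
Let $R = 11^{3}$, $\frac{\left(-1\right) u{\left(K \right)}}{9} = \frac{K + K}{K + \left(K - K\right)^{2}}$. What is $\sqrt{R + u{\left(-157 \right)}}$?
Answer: $\sqrt{1313} \approx 36.235$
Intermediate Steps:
$u{\left(K \right)} = -18$ ($u{\left(K \right)} = - 9 \frac{K + K}{K + \left(K - K\right)^{2}} = - 9 \frac{2 K}{K + 0^{2}} = - 9 \frac{2 K}{K + 0} = - 9 \frac{2 K}{K} = \left(-9\right) 2 = -18$)
$R = 1331$
$\sqrt{R + u{\left(-157 \right)}} = \sqrt{1331 - 18} = \sqrt{1313}$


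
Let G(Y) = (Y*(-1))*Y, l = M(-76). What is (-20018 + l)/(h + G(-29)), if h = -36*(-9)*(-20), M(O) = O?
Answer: 20094/7321 ≈ 2.7447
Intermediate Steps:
h = -6480 (h = 324*(-20) = -6480)
l = -76
G(Y) = -Y² (G(Y) = (-Y)*Y = -Y²)
(-20018 + l)/(h + G(-29)) = (-20018 - 76)/(-6480 - 1*(-29)²) = -20094/(-6480 - 1*841) = -20094/(-6480 - 841) = -20094/(-7321) = -20094*(-1/7321) = 20094/7321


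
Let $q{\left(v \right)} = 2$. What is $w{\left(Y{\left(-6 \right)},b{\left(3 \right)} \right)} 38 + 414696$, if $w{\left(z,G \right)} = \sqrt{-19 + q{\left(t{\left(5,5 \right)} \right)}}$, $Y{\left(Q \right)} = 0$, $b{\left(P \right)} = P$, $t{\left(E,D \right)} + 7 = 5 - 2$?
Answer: $414696 + 38 i \sqrt{17} \approx 4.147 \cdot 10^{5} + 156.68 i$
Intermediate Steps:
$t{\left(E,D \right)} = -4$ ($t{\left(E,D \right)} = -7 + \left(5 - 2\right) = -7 + 3 = -4$)
$w{\left(z,G \right)} = i \sqrt{17}$ ($w{\left(z,G \right)} = \sqrt{-19 + 2} = \sqrt{-17} = i \sqrt{17}$)
$w{\left(Y{\left(-6 \right)},b{\left(3 \right)} \right)} 38 + 414696 = i \sqrt{17} \cdot 38 + 414696 = 38 i \sqrt{17} + 414696 = 414696 + 38 i \sqrt{17}$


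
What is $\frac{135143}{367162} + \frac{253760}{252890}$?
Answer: $\frac{12734734239}{9285159818} \approx 1.3715$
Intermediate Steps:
$\frac{135143}{367162} + \frac{253760}{252890} = 135143 \cdot \frac{1}{367162} + 253760 \cdot \frac{1}{252890} = \frac{135143}{367162} + \frac{25376}{25289} = \frac{12734734239}{9285159818}$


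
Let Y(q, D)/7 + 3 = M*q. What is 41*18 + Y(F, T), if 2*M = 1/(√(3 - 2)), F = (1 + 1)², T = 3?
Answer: 731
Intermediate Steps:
F = 4 (F = 2² = 4)
M = ½ (M = 1/(2*(√(3 - 2))) = 1/(2*(√1)) = (½)/1 = (½)*1 = ½ ≈ 0.50000)
Y(q, D) = -21 + 7*q/2 (Y(q, D) = -21 + 7*(q/2) = -21 + 7*q/2)
41*18 + Y(F, T) = 41*18 + (-21 + (7/2)*4) = 738 + (-21 + 14) = 738 - 7 = 731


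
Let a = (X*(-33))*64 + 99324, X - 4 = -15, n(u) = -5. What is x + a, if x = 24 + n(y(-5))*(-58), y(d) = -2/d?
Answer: 122870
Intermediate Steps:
X = -11 (X = 4 - 15 = -11)
a = 122556 (a = -11*(-33)*64 + 99324 = 363*64 + 99324 = 23232 + 99324 = 122556)
x = 314 (x = 24 - 5*(-58) = 24 + 290 = 314)
x + a = 314 + 122556 = 122870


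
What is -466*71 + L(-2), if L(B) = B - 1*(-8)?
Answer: -33080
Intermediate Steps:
L(B) = 8 + B (L(B) = B + 8 = 8 + B)
-466*71 + L(-2) = -466*71 + (8 - 2) = -33086 + 6 = -33080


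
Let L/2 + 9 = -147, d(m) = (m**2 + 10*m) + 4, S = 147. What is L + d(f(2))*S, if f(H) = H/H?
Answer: 1893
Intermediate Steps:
f(H) = 1
d(m) = 4 + m**2 + 10*m
L = -312 (L = -18 + 2*(-147) = -18 - 294 = -312)
L + d(f(2))*S = -312 + (4 + 1**2 + 10*1)*147 = -312 + (4 + 1 + 10)*147 = -312 + 15*147 = -312 + 2205 = 1893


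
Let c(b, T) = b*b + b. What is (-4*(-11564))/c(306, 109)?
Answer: 23128/46971 ≈ 0.49239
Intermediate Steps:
c(b, T) = b + b**2 (c(b, T) = b**2 + b = b + b**2)
(-4*(-11564))/c(306, 109) = (-4*(-11564))/((306*(1 + 306))) = 46256/((306*307)) = 46256/93942 = 46256*(1/93942) = 23128/46971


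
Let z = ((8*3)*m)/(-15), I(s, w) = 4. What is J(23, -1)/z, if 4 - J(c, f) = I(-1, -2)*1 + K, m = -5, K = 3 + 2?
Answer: -5/8 ≈ -0.62500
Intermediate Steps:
K = 5
J(c, f) = -5 (J(c, f) = 4 - (4*1 + 5) = 4 - (4 + 5) = 4 - 1*9 = 4 - 9 = -5)
z = 8 (z = ((8*3)*(-5))/(-15) = (24*(-5))*(-1/15) = -120*(-1/15) = 8)
J(23, -1)/z = -5/8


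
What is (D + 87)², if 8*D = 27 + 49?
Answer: 37249/4 ≈ 9312.3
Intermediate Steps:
D = 19/2 (D = (27 + 49)/8 = (⅛)*76 = 19/2 ≈ 9.5000)
(D + 87)² = (19/2 + 87)² = (193/2)² = 37249/4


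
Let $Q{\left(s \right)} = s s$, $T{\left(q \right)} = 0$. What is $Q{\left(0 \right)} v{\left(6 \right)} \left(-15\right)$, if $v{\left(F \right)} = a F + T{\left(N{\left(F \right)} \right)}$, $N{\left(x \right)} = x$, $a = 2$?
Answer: $0$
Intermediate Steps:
$Q{\left(s \right)} = s^{2}$
$v{\left(F \right)} = 2 F$ ($v{\left(F \right)} = 2 F + 0 = 2 F$)
$Q{\left(0 \right)} v{\left(6 \right)} \left(-15\right) = 0^{2} \cdot 2 \cdot 6 \left(-15\right) = 0 \cdot 12 \left(-15\right) = 0 \left(-15\right) = 0$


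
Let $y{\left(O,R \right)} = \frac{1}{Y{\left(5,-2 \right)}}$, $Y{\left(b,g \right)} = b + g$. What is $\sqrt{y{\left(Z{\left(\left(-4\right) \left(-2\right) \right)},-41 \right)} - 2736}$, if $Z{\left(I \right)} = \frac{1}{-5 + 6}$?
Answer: $\frac{i \sqrt{24621}}{3} \approx 52.304 i$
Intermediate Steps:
$Z{\left(I \right)} = 1$ ($Z{\left(I \right)} = 1^{-1} = 1$)
$y{\left(O,R \right)} = \frac{1}{3}$ ($y{\left(O,R \right)} = \frac{1}{5 - 2} = \frac{1}{3}$)
$\sqrt{y{\left(Z{\left(\left(-4\right) \left(-2\right) \right)},-41 \right)} - 2736} = \sqrt{\frac{1}{3} - 2736} = \sqrt{- \frac{8207}{3}} = \frac{i \sqrt{24621}}{3}$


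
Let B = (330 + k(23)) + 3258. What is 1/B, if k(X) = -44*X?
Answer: 1/2576 ≈ 0.00038820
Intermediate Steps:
B = 2576 (B = (330 - 44*23) + 3258 = (330 - 1012) + 3258 = -682 + 3258 = 2576)
1/B = 1/2576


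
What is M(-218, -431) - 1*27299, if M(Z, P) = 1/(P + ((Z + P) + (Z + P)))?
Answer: -47199972/1729 ≈ -27299.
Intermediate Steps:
M(Z, P) = 1/(2*Z + 3*P) (M(Z, P) = 1/(P + ((P + Z) + (P + Z))) = 1/(P + (2*P + 2*Z)) = 1/(2*Z + 3*P))
M(-218, -431) - 1*27299 = 1/(2*(-218) + 3*(-431)) - 1*27299 = 1/(-436 - 1293) - 27299 = 1/(-1729) - 27299 = -1/1729 - 27299 = -47199972/1729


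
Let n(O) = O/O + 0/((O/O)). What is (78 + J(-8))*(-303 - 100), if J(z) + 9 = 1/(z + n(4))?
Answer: -194246/7 ≈ -27749.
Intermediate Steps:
n(O) = 1 (n(O) = 1 + 0/1 = 1 + 0*1 = 1 + 0 = 1)
J(z) = -9 + 1/(1 + z) (J(z) = -9 + 1/(z + 1) = -9 + 1/(1 + z))
(78 + J(-8))*(-303 - 100) = (78 + (-8 - 9*(-8))/(1 - 8))*(-303 - 100) = (78 + (-8 + 72)/(-7))*(-403) = (78 - 1/7*64)*(-403) = (78 - 64/7)*(-403) = (482/7)*(-403) = -194246/7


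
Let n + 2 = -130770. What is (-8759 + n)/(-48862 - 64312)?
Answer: 139531/113174 ≈ 1.2329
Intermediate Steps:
n = -130772 (n = -2 - 130770 = -130772)
(-8759 + n)/(-48862 - 64312) = (-8759 - 130772)/(-48862 - 64312) = -139531/(-113174) = -139531*(-1/113174) = 139531/113174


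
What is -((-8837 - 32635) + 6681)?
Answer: 34791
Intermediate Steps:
-((-8837 - 32635) + 6681) = -(-41472 + 6681) = -1*(-34791) = 34791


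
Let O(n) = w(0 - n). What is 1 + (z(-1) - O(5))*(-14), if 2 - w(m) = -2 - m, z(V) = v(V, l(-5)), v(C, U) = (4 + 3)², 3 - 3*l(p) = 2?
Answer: -699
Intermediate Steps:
l(p) = ⅓ (l(p) = 1 - ⅓*2 = 1 - ⅔ = ⅓)
v(C, U) = 49 (v(C, U) = 7² = 49)
z(V) = 49
w(m) = 4 + m (w(m) = 2 - (-2 - m) = 2 + (2 + m) = 4 + m)
O(n) = 4 - n (O(n) = 4 + (0 - n) = 4 - n)
1 + (z(-1) - O(5))*(-14) = 1 + (49 - (4 - 1*5))*(-14) = 1 + (49 - (4 - 5))*(-14) = 1 + (49 - 1*(-1))*(-14) = 1 + (49 + 1)*(-14) = 1 + 50*(-14) = 1 - 700 = -699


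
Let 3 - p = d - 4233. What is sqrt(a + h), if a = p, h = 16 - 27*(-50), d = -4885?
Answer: sqrt(10487) ≈ 102.41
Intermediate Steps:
h = 1366 (h = 16 + 1350 = 1366)
p = 9121 (p = 3 - (-4885 - 4233) = 3 - 1*(-9118) = 3 + 9118 = 9121)
a = 9121
sqrt(a + h) = sqrt(9121 + 1366) = sqrt(10487)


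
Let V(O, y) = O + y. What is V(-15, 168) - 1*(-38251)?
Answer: 38404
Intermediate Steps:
V(-15, 168) - 1*(-38251) = (-15 + 168) - 1*(-38251) = 153 + 38251 = 38404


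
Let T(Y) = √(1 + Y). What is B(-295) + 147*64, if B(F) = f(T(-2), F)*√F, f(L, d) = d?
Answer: 9408 - 295*I*√295 ≈ 9408.0 - 5066.8*I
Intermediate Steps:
B(F) = F^(3/2) (B(F) = F*√F = F^(3/2))
B(-295) + 147*64 = (-295)^(3/2) + 147*64 = -295*I*√295 + 9408 = 9408 - 295*I*√295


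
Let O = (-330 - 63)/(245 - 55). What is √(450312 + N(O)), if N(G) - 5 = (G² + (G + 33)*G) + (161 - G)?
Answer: √16260175258/190 ≈ 671.13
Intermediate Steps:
O = -393/190 ≈ -2.0684
N(G) = 166 + G² - G + G*(33 + G) (N(G) = 5 + ((G² + (G + 33)*G) + (161 - G)) = 5 + ((G² + (33 + G)*G) + (161 - G)) = 5 + ((G² + G*(33 + G)) + (161 - G)) = 5 + (161 + G² - G + G*(33 + G)) = 166 + G² - G + G*(33 + G))
√(450312 + N(O)) = √(450312 + (166 + 2*(-393/190)² + 32*(-393/190))) = √(450312 + (166 + 2*(154449/36100) - 6288/95)) = √(450312 + (166 + 154449/18050 - 6288/95)) = √(450312 + 1956029/18050) = √(8130087629/18050) = √16260175258/190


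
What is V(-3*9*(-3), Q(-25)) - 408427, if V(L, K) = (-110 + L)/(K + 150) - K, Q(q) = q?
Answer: -51050279/125 ≈ -4.0840e+5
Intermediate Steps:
V(L, K) = -K + (-110 + L)/(150 + K) (V(L, K) = (-110 + L)/(150 + K) - K = -K + (-110 + L)/(150 + K))
V(-3*9*(-3), Q(-25)) - 408427 = (-110 - 3*9*(-3) - 1*(-25)**2 - 150*(-25))/(150 - 25) - 408427 = (-110 - 27*(-3) - 1*625 + 3750)/125 - 408427 = (-110 + 81 - 625 + 3750)/125 - 408427 = (1/125)*3096 - 408427 = 3096/125 - 408427 = -51050279/125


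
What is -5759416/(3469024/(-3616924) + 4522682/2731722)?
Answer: -7113188949999151656/860223486355 ≈ -8.2690e+6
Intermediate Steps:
-5759416/(3469024/(-3616924) + 4522682/2731722) = -5759416/(3469024*(-1/3616924) + 4522682*(1/2731722)) = -5759416/(-867256/904231 + 2261341/1365861) = -5759416/860223486355/1235053857891 = -5759416*1235053857891/860223486355 = -7113188949999151656/860223486355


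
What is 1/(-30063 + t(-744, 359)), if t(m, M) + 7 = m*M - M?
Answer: -1/297525 ≈ -3.3611e-6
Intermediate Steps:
t(m, M) = -7 - M + M*m (t(m, M) = -7 + (m*M - M) = -7 + (M*m - M) = -7 + (-M + M*m) = -7 - M + M*m)
1/(-30063 + t(-744, 359)) = 1/(-30063 + (-7 - 1*359 + 359*(-744))) = 1/(-30063 + (-7 - 359 - 267096)) = 1/(-30063 - 267462) = 1/(-297525) = -1/297525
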